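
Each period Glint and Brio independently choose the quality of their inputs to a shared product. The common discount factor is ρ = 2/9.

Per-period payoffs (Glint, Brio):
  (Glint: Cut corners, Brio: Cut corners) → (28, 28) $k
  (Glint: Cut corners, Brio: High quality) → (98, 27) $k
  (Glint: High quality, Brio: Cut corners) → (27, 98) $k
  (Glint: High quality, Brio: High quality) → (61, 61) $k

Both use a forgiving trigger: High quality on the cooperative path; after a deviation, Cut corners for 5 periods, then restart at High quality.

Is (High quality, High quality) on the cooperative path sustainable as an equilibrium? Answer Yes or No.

No

IC: ρ+…+ρ^5 ≥ (98−61)/(61−28) = 37/33.
At ρ = 2/9: partial sum = 0.2856 < 1.1212. Cooperation not sustainable.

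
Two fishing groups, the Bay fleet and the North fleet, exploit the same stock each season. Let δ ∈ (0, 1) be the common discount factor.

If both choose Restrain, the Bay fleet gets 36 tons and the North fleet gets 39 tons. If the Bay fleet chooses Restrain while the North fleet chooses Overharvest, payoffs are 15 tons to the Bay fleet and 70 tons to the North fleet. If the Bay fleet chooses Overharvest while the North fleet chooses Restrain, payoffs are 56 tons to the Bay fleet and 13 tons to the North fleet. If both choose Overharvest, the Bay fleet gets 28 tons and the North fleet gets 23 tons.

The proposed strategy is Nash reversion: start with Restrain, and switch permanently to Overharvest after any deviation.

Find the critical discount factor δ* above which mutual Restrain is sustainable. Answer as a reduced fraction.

5/7

the Bay fleet: cooperation gives 36 each period; deviation gives 56 once then 28 forever.
  36/(1−δ) ≥ 56 + 28δ/(1−δ) ⇒ δ ≥ 20/28 = 5/7.
the North fleet: cooperation gives 39 each period; deviation gives 70 once then 23 forever.
  δ ≥ 31/47.
Both must hold, so the binding constraint is the Bay fleet's: δ ≥ 5/7.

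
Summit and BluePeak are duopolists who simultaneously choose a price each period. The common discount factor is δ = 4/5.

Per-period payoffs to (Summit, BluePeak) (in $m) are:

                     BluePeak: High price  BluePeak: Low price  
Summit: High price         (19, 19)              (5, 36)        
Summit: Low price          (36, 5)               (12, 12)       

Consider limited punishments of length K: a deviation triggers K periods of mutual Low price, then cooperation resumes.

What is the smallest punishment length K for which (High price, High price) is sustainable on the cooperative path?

No profitable deviation requires (19−12)(δ+…+δ^K) ≥ 36−19, i.e. δ+…+δ^K ≥ 17/7 ≈ 2.4286.
With δ = 4/5, the partial sums are K=1: 0.8000, K=2: 1.4400, K=3: 1.9520, K=4: 2.3616, K=5: 2.6893.
K = 5 is the first length at which the sum reaches 2.4286.

5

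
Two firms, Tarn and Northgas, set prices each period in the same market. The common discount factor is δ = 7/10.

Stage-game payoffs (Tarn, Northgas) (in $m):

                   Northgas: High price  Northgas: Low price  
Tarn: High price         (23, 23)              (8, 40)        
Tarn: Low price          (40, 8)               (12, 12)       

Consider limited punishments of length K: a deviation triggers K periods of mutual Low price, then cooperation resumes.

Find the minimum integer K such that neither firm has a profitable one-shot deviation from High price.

No profitable deviation requires (23−12)(δ+…+δ^K) ≥ 40−23, i.e. δ+…+δ^K ≥ 17/11 ≈ 1.5455.
With δ = 7/10, the partial sums are K=1: 0.7000, K=2: 1.1900, K=3: 1.5330, K=4: 1.7731.
K = 4 is the first length at which the sum reaches 1.5455.

4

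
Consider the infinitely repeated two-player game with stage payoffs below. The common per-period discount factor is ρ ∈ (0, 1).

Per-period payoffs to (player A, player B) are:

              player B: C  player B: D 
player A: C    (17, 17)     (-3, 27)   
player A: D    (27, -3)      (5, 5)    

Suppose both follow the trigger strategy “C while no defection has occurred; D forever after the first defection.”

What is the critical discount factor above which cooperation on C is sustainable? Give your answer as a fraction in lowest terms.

Under grim trigger the critical discount factor is (T−C)/(T−P) with T = 27, C = 17, P = 5.
ρ* = (27−17)/(27−5) = 10/22 = 5/11.

5/11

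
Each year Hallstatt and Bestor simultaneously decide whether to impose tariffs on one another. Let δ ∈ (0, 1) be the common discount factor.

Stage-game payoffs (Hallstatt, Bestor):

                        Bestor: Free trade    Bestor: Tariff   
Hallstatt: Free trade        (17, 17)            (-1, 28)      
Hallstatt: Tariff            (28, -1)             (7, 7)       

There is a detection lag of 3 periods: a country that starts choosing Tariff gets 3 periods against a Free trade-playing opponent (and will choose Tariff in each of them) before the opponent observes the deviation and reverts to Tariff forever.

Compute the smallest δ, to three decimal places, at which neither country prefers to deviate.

The best deviation is to choose Tariff for all 3 undetected periods, earning 28 each, then 7 forever once detected.
Deviation value: 28(1−δ^3)/(1−δ) + 7δ^3/(1−δ); cooperation value: 17/(1−δ).
IC: 17 ≥ 28(1−δ^3) + 7δ^3 = 28 − 21δ^3.
So δ^3 ≥ 11/21, giving δ ≥ (11/21)^(1/3) ≈ 0.806.

0.806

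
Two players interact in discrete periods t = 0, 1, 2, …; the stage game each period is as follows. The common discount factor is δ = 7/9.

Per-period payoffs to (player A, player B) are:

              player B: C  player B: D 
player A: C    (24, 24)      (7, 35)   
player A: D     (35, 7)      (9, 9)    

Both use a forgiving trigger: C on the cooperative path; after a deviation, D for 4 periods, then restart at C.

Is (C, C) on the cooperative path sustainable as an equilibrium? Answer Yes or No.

Yes

IC: δ+…+δ^4 ≥ (35−24)/(24−9) = 11/15.
At δ = 7/9: partial sum = 2.2192 ≥ 0.7333. Cooperation sustainable.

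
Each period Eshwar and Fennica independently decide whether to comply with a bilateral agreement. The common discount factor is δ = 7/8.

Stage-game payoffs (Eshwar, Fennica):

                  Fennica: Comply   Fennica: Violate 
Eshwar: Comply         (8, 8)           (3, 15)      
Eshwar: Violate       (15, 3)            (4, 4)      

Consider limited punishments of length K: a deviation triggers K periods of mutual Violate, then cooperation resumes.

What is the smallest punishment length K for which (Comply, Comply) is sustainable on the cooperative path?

No profitable deviation requires (8−4)(δ+…+δ^K) ≥ 15−8, i.e. δ+…+δ^K ≥ 7/4 ≈ 1.7500.
With δ = 7/8, the partial sums are K=1: 0.8750, K=2: 1.6406, K=3: 2.3105.
K = 3 is the first length at which the sum reaches 1.7500.

3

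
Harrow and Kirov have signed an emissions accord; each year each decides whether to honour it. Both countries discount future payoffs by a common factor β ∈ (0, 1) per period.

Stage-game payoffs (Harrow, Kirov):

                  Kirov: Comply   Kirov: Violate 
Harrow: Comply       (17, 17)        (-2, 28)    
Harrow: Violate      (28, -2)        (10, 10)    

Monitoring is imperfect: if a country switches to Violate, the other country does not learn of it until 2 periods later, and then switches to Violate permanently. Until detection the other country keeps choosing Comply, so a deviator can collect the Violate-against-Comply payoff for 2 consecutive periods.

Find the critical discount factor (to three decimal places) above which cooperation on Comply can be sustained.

0.782

The best deviation is to choose Violate for all 2 undetected periods, earning 28 each, then 10 forever once detected.
Deviation value: 28(1−β^2)/(1−β) + 10β^2/(1−β); cooperation value: 17/(1−β).
IC: 17 ≥ 28(1−β^2) + 10β^2 = 28 − 18β^2.
So β^2 ≥ 11/18, giving β ≥ (11/18)^(1/2) ≈ 0.782.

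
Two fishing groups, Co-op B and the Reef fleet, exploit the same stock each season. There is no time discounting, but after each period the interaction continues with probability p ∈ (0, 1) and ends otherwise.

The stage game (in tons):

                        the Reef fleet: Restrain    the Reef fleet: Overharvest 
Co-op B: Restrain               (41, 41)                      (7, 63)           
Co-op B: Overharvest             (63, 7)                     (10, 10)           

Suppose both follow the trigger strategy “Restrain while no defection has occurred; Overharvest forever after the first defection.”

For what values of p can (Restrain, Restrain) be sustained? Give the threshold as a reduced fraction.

Expected cooperation value is 41 + p·41 + p²·41 + … = 41/(1−p); deviation gives 63 + p·10/(1−p).
41 ≥ 63(1−p) + 10p ⇒ 53p ≥ 22 ⇒ p ≥ 22/53.

22/53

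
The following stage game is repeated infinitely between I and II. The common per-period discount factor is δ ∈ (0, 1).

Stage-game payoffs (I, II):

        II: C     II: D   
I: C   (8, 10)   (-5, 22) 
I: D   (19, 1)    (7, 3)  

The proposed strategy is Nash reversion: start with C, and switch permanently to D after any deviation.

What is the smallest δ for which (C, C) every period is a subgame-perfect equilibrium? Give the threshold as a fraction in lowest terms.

I's threshold: (19−8)/(19−7) = 11/12.
II's threshold: (22−10)/(22−3) = 12/19.
11/12 > 12/19, so I binds and δ* = 11/12.

11/12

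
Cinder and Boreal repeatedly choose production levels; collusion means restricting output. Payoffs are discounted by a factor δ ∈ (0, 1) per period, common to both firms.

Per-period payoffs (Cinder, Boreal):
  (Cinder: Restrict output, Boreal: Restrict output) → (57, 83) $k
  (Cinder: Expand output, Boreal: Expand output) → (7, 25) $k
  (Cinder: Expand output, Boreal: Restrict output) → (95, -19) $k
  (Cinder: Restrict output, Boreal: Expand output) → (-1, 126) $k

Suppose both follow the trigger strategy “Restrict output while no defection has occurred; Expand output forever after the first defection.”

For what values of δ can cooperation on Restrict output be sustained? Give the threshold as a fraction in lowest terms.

Cinder: cooperation gives 57 each period; deviation gives 95 once then 7 forever.
  57/(1−δ) ≥ 95 + 7δ/(1−δ) ⇒ δ ≥ 38/88 = 19/44.
Boreal: cooperation gives 83 each period; deviation gives 126 once then 25 forever.
  δ ≥ 43/101.
Both must hold, so the binding constraint is Cinder's: δ ≥ 19/44.

19/44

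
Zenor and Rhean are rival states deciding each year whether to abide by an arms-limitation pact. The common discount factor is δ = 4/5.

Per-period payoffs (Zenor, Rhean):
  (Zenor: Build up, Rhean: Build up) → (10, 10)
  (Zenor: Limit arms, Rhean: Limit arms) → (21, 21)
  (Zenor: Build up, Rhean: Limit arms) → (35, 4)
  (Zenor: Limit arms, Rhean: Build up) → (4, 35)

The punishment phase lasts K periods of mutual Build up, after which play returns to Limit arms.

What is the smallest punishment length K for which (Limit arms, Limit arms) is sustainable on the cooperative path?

2

IC: δ(1−δ^K)/(1−δ) ≥ (35−21)/(21−10) = 14/11.
With δ = 4/5: need 1 − δ^K ≥ 14/11·(1−4/5)/(4/5), i.e. δ^K ≤ 0.6818.
Since (4/5)^1 = 0.8000 and (4/5)^2 = 0.6400, the smallest such K is 2.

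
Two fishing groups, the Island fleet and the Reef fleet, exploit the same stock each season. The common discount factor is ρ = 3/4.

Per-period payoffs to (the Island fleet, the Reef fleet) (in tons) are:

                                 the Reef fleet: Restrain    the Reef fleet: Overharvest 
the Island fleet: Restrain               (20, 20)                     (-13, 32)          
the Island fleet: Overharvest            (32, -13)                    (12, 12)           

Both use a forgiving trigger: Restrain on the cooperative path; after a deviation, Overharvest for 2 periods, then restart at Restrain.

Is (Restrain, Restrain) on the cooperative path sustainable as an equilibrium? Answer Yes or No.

IC: ρ+…+ρ^2 ≥ (32−20)/(20−12) = 3/2.
At ρ = 3/4: partial sum = 1.3125 < 1.5000. Cooperation not sustainable.

No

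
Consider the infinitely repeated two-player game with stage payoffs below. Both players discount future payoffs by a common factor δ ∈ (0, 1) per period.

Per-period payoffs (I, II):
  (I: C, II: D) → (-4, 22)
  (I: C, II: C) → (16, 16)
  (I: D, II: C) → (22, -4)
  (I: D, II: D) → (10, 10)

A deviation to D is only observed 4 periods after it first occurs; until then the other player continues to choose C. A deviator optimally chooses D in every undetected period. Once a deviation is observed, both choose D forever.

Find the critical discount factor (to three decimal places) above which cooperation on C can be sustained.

The best deviation is to choose D for all 4 undetected periods, earning 22 each, then 10 forever once detected.
Deviation value: 22(1−δ^4)/(1−δ) + 10δ^4/(1−δ); cooperation value: 16/(1−δ).
IC: 16 ≥ 22(1−δ^4) + 10δ^4 = 22 − 12δ^4.
So δ^4 ≥ 6/12 = 1/2, giving δ ≥ (1/2)^(1/4) ≈ 0.841.

0.841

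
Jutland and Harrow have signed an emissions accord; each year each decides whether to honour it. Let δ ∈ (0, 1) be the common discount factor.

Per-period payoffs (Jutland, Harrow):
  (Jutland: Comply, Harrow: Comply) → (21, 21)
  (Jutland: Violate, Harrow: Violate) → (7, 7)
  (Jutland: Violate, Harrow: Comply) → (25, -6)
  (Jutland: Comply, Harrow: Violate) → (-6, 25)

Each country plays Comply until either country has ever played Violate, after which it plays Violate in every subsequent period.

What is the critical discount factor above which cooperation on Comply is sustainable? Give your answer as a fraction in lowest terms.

2/9

21/(1−δ) ≥ 25 + 7δ/(1−δ)
21 ≥ 25 − 18δ
δ ≥ 4/18 = 2/9.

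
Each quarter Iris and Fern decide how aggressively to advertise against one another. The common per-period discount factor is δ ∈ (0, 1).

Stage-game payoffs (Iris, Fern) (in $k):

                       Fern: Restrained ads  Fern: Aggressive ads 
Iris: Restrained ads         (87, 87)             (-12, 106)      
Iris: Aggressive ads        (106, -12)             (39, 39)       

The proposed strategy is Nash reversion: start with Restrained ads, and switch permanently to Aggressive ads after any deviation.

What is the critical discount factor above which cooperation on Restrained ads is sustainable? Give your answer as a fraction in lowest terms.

Cooperation forever yields 87 each period: 87/(1−δ).
Deviating yields 106 once, then 39 forever: 106 + 39δ/(1−δ).
No profitable deviation requires 87/(1−δ) ≥ 106 + 39δ/(1−δ).
Multiplying by (1−δ): 87 ≥ 106(1−δ) + 39δ = 106 − 67δ.
So 67δ ≥ 19, i.e. δ ≥ 19/67.

19/67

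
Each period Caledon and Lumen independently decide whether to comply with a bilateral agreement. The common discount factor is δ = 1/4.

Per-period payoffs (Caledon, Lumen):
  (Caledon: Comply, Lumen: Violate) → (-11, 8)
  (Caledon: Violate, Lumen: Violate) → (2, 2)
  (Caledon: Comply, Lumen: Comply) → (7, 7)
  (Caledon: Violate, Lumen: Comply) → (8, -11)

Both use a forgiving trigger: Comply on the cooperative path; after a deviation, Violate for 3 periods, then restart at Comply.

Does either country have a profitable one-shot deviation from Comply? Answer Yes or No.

IC: δ+…+δ^3 ≥ (8−7)/(7−2) = 1/5.
At δ = 1/4: partial sum = 0.3281 ≥ 0.2000. Cooperation sustainable.

No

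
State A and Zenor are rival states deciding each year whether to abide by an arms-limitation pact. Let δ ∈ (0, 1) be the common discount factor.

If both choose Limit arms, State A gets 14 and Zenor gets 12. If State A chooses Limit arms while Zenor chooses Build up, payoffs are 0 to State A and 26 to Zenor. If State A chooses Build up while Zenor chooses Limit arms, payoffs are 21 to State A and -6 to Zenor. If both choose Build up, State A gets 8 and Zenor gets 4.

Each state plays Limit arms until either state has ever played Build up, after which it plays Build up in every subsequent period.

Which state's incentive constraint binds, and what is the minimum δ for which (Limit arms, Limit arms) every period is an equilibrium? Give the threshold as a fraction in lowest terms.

Zenor; δ ≥ 7/11

For State A: deviation gain 21−14 = 7, per-period punishment loss 14−8 = 6. IC gives δ ≥ 7/13.
For Zenor: gain 14, loss 8 per period, so δ ≥ 14/22 = 7/11.
The tighter constraint is Zenor's, so cooperation needs δ ≥ 7/11.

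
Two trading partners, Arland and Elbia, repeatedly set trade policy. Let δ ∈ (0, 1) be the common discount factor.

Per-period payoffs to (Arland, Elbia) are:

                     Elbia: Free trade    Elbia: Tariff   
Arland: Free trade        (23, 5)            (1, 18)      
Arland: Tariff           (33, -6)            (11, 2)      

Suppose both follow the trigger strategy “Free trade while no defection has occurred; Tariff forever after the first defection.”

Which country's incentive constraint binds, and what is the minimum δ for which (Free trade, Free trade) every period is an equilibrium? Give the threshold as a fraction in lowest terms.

Arland: cooperation gives 23 each period; deviation gives 33 once then 11 forever.
  23/(1−δ) ≥ 33 + 11δ/(1−δ) ⇒ δ ≥ 10/22 = 5/11.
Elbia: cooperation gives 5 each period; deviation gives 18 once then 2 forever.
  δ ≥ 13/16.
Both must hold, so the binding constraint is Elbia's: δ ≥ 13/16.

Elbia; δ ≥ 13/16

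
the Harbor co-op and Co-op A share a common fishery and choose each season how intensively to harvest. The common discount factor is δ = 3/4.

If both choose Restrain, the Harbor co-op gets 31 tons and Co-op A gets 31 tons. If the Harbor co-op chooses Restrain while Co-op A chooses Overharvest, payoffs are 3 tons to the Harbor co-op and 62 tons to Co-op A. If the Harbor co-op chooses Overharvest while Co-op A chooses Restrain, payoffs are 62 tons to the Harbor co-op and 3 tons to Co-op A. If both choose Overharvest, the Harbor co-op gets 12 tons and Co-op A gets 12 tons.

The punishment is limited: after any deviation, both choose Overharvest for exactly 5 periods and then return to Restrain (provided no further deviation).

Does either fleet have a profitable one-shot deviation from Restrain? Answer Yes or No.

No

A one-shot deviation gives 62 now, then 12 for 5 periods, then back to 31.
Gain from deviating: (62−31) today; loss: (31−12) in each of the next 5 periods.
No-deviation condition: (31−12)(δ+…+δ^5) ≥ 62−31, i.e. δ+…+δ^5 ≥ 31/19.
At δ = 3/4: δ+…+δ^5 = 2.2881 ≥ 1.6316.
So cooperation is sustainable.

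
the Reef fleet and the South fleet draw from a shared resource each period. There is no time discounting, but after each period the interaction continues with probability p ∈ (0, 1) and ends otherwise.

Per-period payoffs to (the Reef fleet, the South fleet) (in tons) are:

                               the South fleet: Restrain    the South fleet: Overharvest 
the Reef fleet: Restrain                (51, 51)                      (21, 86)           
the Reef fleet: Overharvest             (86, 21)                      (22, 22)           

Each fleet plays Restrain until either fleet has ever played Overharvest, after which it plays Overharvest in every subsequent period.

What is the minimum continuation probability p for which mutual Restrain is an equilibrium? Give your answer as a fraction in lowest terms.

Expected cooperation value is 51 + p·51 + p²·51 + … = 51/(1−p); deviation gives 86 + p·22/(1−p).
51 ≥ 86(1−p) + 22p ⇒ 64p ≥ 35 ⇒ p ≥ 35/64.

35/64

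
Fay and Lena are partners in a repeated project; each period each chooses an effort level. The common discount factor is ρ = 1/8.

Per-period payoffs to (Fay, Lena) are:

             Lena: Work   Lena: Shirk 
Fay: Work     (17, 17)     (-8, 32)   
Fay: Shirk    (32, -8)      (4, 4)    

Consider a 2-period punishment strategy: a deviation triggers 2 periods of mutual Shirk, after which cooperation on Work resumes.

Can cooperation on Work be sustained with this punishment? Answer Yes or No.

No

A one-shot deviation gives 32 now, then 4 for 2 periods, then back to 17.
Gain from deviating: (32−17) today; loss: (17−4) in each of the next 2 periods.
No-deviation condition: (17−4)(ρ+…+ρ^2) ≥ 32−17, i.e. ρ+…+ρ^2 ≥ 15/13.
At ρ = 1/8: ρ+…+ρ^2 = 0.1406 < 1.1538.
So cooperation is not sustainable.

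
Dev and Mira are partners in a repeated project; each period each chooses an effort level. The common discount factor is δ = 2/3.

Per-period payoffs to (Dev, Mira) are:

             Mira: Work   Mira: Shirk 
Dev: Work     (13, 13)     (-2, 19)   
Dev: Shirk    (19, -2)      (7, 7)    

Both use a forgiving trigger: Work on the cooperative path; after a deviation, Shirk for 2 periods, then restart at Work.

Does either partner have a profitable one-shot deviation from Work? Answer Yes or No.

No

IC: δ+…+δ^2 ≥ (19−13)/(13−7) = 1.
At δ = 2/3: partial sum = 1.1111 ≥ 1.0000. Cooperation sustainable.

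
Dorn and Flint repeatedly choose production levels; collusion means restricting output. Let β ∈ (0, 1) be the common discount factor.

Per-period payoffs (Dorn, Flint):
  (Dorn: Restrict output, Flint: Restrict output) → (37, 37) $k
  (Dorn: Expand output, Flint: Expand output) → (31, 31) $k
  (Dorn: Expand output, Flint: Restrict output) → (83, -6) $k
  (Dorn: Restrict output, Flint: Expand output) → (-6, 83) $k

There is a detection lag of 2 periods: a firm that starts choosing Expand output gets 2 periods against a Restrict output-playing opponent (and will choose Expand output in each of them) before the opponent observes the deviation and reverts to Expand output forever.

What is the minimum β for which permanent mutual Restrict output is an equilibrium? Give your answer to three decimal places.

0.941

A deviator earns 83 for 2 periods, then 31 forever; cooperating earns 37 forever. Multiplying the IC by (1−β):
37 ≥ 83(1−β^2) + 31β^2, so 52·β^2 ≥ 46 and β^2 ≥ 23/26.
β ≥ (23/26)^(1/2) ≈ 0.941.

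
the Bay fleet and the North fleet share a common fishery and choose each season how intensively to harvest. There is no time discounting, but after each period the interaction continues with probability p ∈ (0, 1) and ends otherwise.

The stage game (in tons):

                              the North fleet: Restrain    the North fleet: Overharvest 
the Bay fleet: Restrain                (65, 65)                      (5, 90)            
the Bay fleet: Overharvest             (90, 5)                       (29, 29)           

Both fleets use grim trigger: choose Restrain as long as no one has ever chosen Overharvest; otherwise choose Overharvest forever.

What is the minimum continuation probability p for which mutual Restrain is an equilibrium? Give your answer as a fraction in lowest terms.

25/61

With no time discounting, the continuation probability p plays the role of the discount factor.
Grim-trigger IC: 65/(1−p) ≥ 90 + 29p/(1−p) ⇒ p ≥ (90−65)/(90−29) = 25/61.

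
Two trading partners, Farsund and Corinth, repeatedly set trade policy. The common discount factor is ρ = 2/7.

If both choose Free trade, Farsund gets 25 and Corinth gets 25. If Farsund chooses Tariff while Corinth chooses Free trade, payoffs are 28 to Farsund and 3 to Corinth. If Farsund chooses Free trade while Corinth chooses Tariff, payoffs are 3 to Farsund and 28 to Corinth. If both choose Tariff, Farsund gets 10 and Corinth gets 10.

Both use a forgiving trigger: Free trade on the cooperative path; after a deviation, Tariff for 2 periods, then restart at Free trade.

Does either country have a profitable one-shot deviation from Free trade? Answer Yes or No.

A one-shot deviation gives 28 now, then 10 for 2 periods, then back to 25.
Gain from deviating: (28−25) today; loss: (25−10) in each of the next 2 periods.
No-deviation condition: (25−10)(ρ+…+ρ^2) ≥ 28−25, i.e. ρ+…+ρ^2 ≥ 1/5.
At ρ = 2/7: ρ+…+ρ^2 = 0.3673 ≥ 0.2000.
So cooperation is sustainable.

No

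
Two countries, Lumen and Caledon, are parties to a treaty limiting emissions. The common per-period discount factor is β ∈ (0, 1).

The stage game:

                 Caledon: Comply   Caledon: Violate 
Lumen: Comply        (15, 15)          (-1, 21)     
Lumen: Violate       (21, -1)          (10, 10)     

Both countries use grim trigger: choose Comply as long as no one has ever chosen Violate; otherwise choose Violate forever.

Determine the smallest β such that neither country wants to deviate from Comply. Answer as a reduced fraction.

6/11

Cooperation forever yields 15 each period: 15/(1−β).
Deviating yields 21 once, then 10 forever: 21 + 10β/(1−β).
No profitable deviation requires 15/(1−β) ≥ 21 + 10β/(1−β).
Multiplying by (1−β): 15 ≥ 21(1−β) + 10β = 21 − 11β.
So 11β ≥ 6, i.e. β ≥ 6/11.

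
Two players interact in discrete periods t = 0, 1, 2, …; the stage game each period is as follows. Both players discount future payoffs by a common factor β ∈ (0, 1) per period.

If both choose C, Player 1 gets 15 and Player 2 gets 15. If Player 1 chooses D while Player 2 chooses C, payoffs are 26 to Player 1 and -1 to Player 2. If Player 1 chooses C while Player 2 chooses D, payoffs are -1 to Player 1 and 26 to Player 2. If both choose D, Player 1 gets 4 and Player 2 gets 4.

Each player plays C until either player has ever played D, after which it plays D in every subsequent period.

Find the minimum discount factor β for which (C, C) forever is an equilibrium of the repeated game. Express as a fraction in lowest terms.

15/(1−β) ≥ 26 + 4β/(1−β)
15 ≥ 26 − 22β
β ≥ 11/22 = 1/2.

1/2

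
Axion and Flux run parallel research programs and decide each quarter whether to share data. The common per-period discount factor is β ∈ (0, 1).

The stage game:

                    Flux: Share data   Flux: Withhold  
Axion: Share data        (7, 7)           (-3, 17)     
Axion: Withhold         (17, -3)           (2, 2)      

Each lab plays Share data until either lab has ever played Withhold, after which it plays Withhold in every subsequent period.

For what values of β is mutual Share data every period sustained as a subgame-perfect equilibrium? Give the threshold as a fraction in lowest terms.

Cooperation forever yields 7 each period: 7/(1−β).
Deviating yields 17 once, then 2 forever: 17 + 2β/(1−β).
No profitable deviation requires 7/(1−β) ≥ 17 + 2β/(1−β).
Multiplying by (1−β): 7 ≥ 17(1−β) + 2β = 17 − 15β.
So 15β ≥ 10, i.e. β ≥ 10/15 = 2/3.

2/3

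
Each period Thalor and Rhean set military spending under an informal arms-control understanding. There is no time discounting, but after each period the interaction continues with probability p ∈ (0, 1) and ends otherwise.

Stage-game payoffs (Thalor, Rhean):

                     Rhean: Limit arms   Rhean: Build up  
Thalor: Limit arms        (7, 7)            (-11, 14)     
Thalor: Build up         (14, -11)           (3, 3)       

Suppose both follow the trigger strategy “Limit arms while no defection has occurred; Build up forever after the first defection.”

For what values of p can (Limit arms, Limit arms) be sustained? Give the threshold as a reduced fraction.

Expected cooperation value is 7 + p·7 + p²·7 + … = 7/(1−p); deviation gives 14 + p·3/(1−p).
7 ≥ 14(1−p) + 3p ⇒ 11p ≥ 7 ⇒ p ≥ 7/11.

7/11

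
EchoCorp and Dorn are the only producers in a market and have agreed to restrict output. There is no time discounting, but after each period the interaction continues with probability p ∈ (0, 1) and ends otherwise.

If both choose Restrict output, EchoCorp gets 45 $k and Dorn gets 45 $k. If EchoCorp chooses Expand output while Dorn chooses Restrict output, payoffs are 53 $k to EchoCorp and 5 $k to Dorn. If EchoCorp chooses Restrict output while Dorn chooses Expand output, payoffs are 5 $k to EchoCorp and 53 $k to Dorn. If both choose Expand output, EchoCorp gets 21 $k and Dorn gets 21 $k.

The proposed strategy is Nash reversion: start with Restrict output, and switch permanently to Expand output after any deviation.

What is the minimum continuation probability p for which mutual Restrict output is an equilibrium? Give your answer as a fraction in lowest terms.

With no time discounting, the continuation probability p plays the role of the discount factor.
Grim-trigger IC: 45/(1−p) ≥ 53 + 21p/(1−p) ⇒ p ≥ (53−45)/(53−21) = 1/4.

1/4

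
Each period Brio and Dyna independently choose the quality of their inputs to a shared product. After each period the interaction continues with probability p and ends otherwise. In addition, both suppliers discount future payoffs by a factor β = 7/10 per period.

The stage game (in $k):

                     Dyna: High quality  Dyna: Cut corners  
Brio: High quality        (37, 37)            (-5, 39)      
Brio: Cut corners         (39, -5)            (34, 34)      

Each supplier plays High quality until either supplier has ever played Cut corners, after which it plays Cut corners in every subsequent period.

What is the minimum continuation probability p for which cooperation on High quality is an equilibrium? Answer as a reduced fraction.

4/7

With continuation probability p and discount β, the effective per-period discount factor is βp.
Grim-trigger IC: βp ≥ (39−37)/(39−34) = 2/5.
So p ≥ (2/5)/(7/10) = 4/7.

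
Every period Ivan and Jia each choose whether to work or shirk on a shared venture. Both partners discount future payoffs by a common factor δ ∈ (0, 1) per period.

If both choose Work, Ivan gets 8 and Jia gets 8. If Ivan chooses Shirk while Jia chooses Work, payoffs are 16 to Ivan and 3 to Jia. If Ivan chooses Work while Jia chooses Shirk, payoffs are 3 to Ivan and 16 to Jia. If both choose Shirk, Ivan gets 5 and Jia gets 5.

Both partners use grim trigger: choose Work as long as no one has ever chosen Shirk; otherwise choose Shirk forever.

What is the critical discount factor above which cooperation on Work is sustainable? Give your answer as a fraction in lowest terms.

Under grim trigger the critical discount factor is (T−C)/(T−P) with T = 16, C = 8, P = 5.
δ* = (16−8)/(16−5) = 8/11.

8/11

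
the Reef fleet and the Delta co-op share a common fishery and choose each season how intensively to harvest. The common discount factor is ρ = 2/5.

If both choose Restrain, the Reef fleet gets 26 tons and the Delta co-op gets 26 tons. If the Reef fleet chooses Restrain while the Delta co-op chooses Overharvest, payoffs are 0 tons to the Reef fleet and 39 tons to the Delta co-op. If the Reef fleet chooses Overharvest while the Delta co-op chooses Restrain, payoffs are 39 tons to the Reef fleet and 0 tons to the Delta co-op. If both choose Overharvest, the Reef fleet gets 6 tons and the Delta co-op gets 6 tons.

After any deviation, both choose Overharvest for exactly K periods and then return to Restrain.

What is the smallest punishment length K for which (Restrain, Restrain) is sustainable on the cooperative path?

5

IC: ρ(1−ρ^K)/(1−ρ) ≥ (39−26)/(26−6) = 13/20.
With ρ = 2/5: need 1 − ρ^K ≥ 13/20·(1−2/5)/(2/5), i.e. ρ^K ≤ 0.0250.
Since (2/5)^4 = 0.0256 and (2/5)^5 = 0.0102, the smallest such K is 5.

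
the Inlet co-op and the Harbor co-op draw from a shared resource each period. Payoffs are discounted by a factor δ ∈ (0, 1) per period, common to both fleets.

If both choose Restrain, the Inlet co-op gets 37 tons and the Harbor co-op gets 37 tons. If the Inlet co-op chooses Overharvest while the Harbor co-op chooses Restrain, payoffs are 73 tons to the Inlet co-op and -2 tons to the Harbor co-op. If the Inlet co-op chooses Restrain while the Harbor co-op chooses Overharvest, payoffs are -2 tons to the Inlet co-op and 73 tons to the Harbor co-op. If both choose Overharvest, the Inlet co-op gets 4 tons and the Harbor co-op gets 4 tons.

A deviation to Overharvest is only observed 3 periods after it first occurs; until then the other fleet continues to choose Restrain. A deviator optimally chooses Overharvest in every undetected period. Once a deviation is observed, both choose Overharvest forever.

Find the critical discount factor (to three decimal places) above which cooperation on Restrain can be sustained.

0.805

Deviating for the 3 undetected periods gains 73−37 = 36 per period over cooperation, then loses 37−4 = 33 per period forever once punishment starts.
Gain: 36(1 + δ + … + δ^2); loss: 33·δ^3/(1−δ).
No profitable deviation ⇔ 36(1−δ^3) ≤ 33·δ^3, i.e. δ^3 ≥ 36/(36+33) = 12/23.
Hence δ ≥ (12/23)^(1/3) ≈ 0.805.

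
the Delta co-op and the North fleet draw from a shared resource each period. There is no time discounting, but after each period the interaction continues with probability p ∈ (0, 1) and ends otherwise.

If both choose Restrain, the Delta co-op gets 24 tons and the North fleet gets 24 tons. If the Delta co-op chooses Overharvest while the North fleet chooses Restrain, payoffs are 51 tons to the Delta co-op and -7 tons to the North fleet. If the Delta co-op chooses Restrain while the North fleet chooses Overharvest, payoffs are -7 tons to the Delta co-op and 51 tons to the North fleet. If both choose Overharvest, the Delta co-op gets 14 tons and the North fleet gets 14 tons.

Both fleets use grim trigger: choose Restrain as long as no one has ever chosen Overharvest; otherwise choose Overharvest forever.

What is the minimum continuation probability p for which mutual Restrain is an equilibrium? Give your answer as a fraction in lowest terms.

27/37

Expected cooperation value is 24 + p·24 + p²·24 + … = 24/(1−p); deviation gives 51 + p·14/(1−p).
24 ≥ 51(1−p) + 14p ⇒ 37p ≥ 27 ⇒ p ≥ 27/37.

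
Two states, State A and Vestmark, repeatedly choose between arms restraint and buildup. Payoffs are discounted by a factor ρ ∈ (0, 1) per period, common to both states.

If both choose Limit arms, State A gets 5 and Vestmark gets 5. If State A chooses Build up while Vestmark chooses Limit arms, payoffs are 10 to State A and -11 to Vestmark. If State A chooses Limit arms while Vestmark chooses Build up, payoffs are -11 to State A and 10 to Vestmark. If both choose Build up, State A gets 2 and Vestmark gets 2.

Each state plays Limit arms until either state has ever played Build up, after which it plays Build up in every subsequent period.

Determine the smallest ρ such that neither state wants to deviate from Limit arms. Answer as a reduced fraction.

One-period gain from deviating is 10 − 5 = 5. The loss is 5 − 2 = 3 in every subsequent period, with present value 3·ρ/(1−ρ).
Deviation is unprofitable when 3·ρ/(1−ρ) ≥ 5, i.e. ρ/(1−ρ) ≥ 5/3.
Equivalently ρ ≥ 5/(5+3) = 5/8.

5/8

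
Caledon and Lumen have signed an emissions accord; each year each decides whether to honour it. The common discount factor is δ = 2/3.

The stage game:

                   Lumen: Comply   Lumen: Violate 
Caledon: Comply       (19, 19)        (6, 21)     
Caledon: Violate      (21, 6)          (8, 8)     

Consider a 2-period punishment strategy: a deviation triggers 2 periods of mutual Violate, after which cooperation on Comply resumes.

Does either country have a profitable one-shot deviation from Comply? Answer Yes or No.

A one-shot deviation gives 21 now, then 8 for 2 periods, then back to 19.
Gain from deviating: (21−19) today; loss: (19−8) in each of the next 2 periods.
No-deviation condition: (19−8)(δ+…+δ^2) ≥ 21−19, i.e. δ+…+δ^2 ≥ 2/11.
At δ = 2/3: δ+…+δ^2 = 1.1111 ≥ 0.1818.
So cooperation is sustainable.

No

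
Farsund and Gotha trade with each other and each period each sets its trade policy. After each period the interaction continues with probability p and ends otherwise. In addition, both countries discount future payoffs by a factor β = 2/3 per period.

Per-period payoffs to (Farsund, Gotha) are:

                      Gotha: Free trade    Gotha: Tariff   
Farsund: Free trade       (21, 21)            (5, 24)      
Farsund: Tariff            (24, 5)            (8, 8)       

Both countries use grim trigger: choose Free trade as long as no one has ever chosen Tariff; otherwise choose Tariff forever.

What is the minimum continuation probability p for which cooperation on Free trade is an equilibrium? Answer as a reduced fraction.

9/32

Expected continuation weight on next period's payoff is β·p = 2/3·p, which plays the role of the discount factor.
Cooperation requires 2/3·p ≥ (24−21)/(24−8) = 3/16, hence p ≥ 9/32.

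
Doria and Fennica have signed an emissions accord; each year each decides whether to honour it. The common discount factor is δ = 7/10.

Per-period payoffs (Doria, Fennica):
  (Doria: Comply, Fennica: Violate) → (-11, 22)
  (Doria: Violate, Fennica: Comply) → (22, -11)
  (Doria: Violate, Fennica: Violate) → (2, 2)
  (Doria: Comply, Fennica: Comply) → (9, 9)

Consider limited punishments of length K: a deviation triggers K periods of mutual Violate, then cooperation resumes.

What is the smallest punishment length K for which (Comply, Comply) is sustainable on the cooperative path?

5

Need Σ_{k=1}^{K} δ^k ≥ (22−9)/(9−2) = 1.8571 at δ = 7/10.
At K = 4 the sum is 1.7731 < 1.8571; at K = 5 it is 1.9412 ≥ 1.8571.
So the minimum punishment length is K = 5.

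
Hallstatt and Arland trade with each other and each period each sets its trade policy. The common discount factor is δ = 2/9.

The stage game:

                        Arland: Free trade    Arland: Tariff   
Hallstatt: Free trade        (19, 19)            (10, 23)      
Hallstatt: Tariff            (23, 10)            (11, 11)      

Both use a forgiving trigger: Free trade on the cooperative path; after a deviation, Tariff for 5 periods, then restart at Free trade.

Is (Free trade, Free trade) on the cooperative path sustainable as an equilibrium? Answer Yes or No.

No

IC: δ+…+δ^5 ≥ (23−19)/(19−11) = 1/2.
At δ = 2/9: partial sum = 0.2856 < 0.5000. Cooperation not sustainable.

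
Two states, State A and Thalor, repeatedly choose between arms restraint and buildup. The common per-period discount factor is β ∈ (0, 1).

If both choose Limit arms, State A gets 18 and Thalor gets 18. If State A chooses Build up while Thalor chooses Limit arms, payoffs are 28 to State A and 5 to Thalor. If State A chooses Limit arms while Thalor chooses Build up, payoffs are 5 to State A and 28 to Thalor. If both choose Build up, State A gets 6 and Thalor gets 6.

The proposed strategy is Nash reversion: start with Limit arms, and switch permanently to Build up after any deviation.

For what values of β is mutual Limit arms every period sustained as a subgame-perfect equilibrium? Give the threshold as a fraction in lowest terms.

5/11

Cooperation forever yields 18 each period: 18/(1−β).
Deviating yields 28 once, then 6 forever: 28 + 6β/(1−β).
No profitable deviation requires 18/(1−β) ≥ 28 + 6β/(1−β).
Multiplying by (1−β): 18 ≥ 28(1−β) + 6β = 28 − 22β.
So 22β ≥ 10, i.e. β ≥ 10/22 = 5/11.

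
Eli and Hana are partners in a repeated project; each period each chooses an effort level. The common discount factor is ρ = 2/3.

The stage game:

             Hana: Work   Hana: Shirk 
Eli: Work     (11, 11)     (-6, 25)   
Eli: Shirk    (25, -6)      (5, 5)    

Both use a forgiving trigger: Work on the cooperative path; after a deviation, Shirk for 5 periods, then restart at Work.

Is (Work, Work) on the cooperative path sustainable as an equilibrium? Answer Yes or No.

A one-shot deviation gives 25 now, then 5 for 5 periods, then back to 11.
Gain from deviating: (25−11) today; loss: (11−5) in each of the next 5 periods.
No-deviation condition: (11−5)(ρ+…+ρ^5) ≥ 25−11, i.e. ρ+…+ρ^5 ≥ 7/3.
At ρ = 2/3: ρ+…+ρ^5 = 1.7366 < 2.3333.
So cooperation is not sustainable.

No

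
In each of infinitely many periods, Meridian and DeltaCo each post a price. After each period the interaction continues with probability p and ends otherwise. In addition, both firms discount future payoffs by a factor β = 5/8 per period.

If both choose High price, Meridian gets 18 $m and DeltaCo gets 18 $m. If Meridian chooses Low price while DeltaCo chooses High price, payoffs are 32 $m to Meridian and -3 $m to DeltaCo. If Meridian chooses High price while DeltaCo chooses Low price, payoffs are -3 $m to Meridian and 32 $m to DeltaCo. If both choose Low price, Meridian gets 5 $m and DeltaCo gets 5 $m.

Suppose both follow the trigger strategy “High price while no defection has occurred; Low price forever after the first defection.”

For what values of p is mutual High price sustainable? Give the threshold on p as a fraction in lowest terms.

With continuation probability p and discount β, the effective per-period discount factor is βp.
Grim-trigger IC: βp ≥ (32−18)/(32−5) = 14/27.
So p ≥ (14/27)/(5/8) = 112/135.

112/135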